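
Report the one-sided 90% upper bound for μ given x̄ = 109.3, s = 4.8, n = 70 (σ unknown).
μ ≤ 110.04

Upper bound (one-sided):
t* = 1.294 (one-sided for 90%)
Upper bound = x̄ + t* · s/√n = 109.3 + 1.294 · 4.8/√70 = 110.04

We are 90% confident that μ ≤ 110.04.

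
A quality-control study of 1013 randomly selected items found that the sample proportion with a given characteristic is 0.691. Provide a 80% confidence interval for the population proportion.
(0.672, 0.710)

Proportion CI:
SE = √(p̂(1-p̂)/n) = √(0.691 · 0.309 / 1013) = 0.01452

z* = 1.282
Margin = z* · SE = 1.282 · 0.01452 = 0.0186

CI: 0.691 ± 0.0186 = (0.672, 0.710)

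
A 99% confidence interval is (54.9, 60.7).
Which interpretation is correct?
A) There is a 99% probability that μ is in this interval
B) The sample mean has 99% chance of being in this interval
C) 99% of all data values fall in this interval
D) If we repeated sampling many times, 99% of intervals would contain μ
D

A) Wrong — μ is fixed; the randomness lives in the interval, not in μ.
B) Wrong — x̄ is observed and sits in the interval by construction.
C) Wrong — a CI is about the parameter μ, not individual data values.
D) Correct — this is the frequentist long-run coverage interpretation.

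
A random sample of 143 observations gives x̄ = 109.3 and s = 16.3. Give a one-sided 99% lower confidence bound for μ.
μ ≥ 106.09

Lower bound (one-sided):
t* = 2.353 (one-sided for 99%)
Lower bound = x̄ - t* · s/√n = 109.3 - 2.353 · 16.3/√143 = 106.09

We are 99% confident that μ ≥ 106.09.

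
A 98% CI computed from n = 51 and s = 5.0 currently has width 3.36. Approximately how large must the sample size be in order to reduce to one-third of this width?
n ≈ 459

CI width ∝ 1/√n
To reduce width by factor 3, need √n to grow by 3 → need 3² = 9 times as many samples.

Current: n = 51, width = 3.36
New: n = 459, width ≈ 1.09

Width reduced by factor of 3.36/1.09 = 3.08.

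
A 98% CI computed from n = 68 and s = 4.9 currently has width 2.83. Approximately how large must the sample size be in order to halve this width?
n ≈ 272

CI width ∝ 1/√n
To reduce width by factor 2, need √n to grow by 2 → need 2² = 4 times as many samples.

Current: n = 68, width = 2.83
New: n = 272, width ≈ 1.39

Width reduced by factor of 2.83/1.39 = 2.04.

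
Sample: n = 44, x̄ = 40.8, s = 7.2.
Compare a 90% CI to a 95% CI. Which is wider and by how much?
95% CI is wider by 0.73

df = 43
90% CI: t* = 1.681, (38.98, 42.62), width = 2 · t* · s/√n = 3.65
95% CI: t* = 2.017, (38.61, 42.99), width = 2 · t* · s/√n = 4.38

The 95% CI is wider by 4.38 - 3.65 = 0.73.
Higher confidence requires a wider interval.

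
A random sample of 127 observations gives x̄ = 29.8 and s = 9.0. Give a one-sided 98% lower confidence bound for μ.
μ ≥ 28.14

Lower bound (one-sided):
t* = 2.075 (one-sided for 98%)
Lower bound = x̄ - t* · s/√n = 29.8 - 2.075 · 9.0/√127 = 28.14

We are 98% confident that μ ≥ 28.14.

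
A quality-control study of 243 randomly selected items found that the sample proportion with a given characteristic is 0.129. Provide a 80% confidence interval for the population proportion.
(0.101, 0.157)

Proportion CI:
SE = √(p̂(1-p̂)/n) = √(0.129 · 0.871 / 243) = 0.02150

z* = 1.282
Margin = z* · SE = 1.282 · 0.02150 = 0.0276

CI: 0.129 ± 0.0276 = (0.101, 0.157)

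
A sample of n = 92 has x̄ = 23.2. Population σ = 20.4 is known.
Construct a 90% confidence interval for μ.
(19.70, 26.70)

z-interval (σ known):
z* = 1.645 for 90% confidence

Margin of error = z* · σ/√n = 1.645 · 20.4/√92 = 3.50

CI: (23.2 - 3.50, 23.2 + 3.50) = (19.70, 26.70)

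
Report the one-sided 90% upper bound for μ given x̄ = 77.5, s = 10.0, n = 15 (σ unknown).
μ ≤ 80.97

Upper bound (one-sided):
t* = 1.345 (one-sided for 90%)
Upper bound = x̄ + t* · s/√n = 77.5 + 1.345 · 10.0/√15 = 80.97

We are 90% confident that μ ≤ 80.97.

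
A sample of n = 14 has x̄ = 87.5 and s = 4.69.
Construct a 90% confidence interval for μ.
(85.28, 89.72)

t-interval (σ unknown):
df = n - 1 = 13
t* = 1.771 for 90% confidence

Margin of error = t* · s/√n = 1.771 · 4.69/√14 = 2.22

CI: (85.28, 89.72)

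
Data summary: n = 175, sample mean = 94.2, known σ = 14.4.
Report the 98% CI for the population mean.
(91.67, 96.73)

z-interval (σ known):
z* = 2.326 for 98% confidence

Margin of error = z* · σ/√n = 2.326 · 14.4/√175 = 2.53

CI: (94.2 - 2.53, 94.2 + 2.53) = (91.67, 96.73)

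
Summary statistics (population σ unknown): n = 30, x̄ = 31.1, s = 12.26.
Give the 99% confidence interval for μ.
(24.93, 37.27)

t-interval (σ unknown):
df = n - 1 = 29
t* = 2.756 for 99% confidence

Margin of error = t* · s/√n = 2.756 · 12.26/√30 = 6.17

CI: (24.93, 37.27)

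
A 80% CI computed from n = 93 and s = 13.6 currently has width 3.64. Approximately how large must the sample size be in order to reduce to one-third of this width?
n ≈ 837

CI width ∝ 1/√n
To reduce width by factor 3, need √n to grow by 3 → need 3² = 9 times as many samples.

Current: n = 93, width = 3.64
New: n = 837, width ≈ 1.21

Width reduced by factor of 3.64/1.21 = 3.01.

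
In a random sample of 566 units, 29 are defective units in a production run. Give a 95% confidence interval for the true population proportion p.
(0.033, 0.069)

Proportion CI:
p̂ = 29/566 = 0.05124
SE = √(p̂(1-p̂)/n) = √(0.05124 · 0.94876 / 566) = 0.00927

z* = 1.960
Margin = z* · SE = 1.960 · 0.00927 = 0.0182

CI: 0.05124 ± 0.0182 = (0.033, 0.069)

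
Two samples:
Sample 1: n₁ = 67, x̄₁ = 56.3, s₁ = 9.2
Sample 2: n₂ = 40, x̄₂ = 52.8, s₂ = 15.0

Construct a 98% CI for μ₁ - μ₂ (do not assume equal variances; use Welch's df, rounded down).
(-2.79, 9.79)

Difference: x̄₁ - x̄₂ = 3.50
SE = √(s₁²/n₁ + s₂²/n₂) = √(9.2²/67 + 15.0²/40) = 2.6246
df = 56.79 → 56 (Welch–Satterthwaite, rounded down)
t* = 2.395

CI: 3.50 ± 2.395 · 2.6246 = 3.50 ± 6.29 = (-2.79, 9.79)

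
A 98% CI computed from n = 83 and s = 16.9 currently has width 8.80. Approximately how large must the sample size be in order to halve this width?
n ≈ 332

CI width ∝ 1/√n
To reduce width by factor 2, need √n to grow by 2 → need 2² = 4 times as many samples.

Current: n = 83, width = 8.80
New: n = 332, width ≈ 4.34

Width reduced by factor of 8.80/4.34 = 2.03.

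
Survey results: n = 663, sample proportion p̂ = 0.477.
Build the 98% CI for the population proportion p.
(0.432, 0.522)

Proportion CI:
SE = √(p̂(1-p̂)/n) = √(0.477 · 0.523 / 663) = 0.01940

z* = 2.326
Margin = z* · SE = 2.326 · 0.01940 = 0.0451

CI: 0.477 ± 0.0451 = (0.432, 0.522)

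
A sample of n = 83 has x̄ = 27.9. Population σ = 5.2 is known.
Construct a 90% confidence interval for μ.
(26.96, 28.84)

z-interval (σ known):
z* = 1.645 for 90% confidence

Margin of error = z* · σ/√n = 1.645 · 5.2/√83 = 0.94

CI: (27.9 - 0.94, 27.9 + 0.94) = (26.96, 28.84)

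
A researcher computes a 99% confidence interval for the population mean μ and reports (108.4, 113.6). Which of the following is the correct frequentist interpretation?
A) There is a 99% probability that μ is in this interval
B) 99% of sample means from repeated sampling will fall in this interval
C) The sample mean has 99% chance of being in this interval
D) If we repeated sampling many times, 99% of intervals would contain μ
D

A) Wrong — μ is fixed; the randomness lives in the interval, not in μ.
B) Wrong — coverage applies to intervals containing μ, not to future x̄ values.
C) Wrong — x̄ is observed and sits in the interval by construction.
D) Correct — this is the frequentist long-run coverage interpretation.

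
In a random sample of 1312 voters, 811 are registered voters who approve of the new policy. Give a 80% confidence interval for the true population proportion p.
(0.601, 0.635)

Proportion CI:
p̂ = 811/1312 = 0.61814
SE = √(p̂(1-p̂)/n) = √(0.61814 · 0.38186 / 1312) = 0.01341

z* = 1.282
Margin = z* · SE = 1.282 · 0.01341 = 0.0172

CI: 0.61814 ± 0.0172 = (0.601, 0.635)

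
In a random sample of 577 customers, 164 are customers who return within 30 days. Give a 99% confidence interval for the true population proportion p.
(0.236, 0.333)

Proportion CI:
p̂ = 164/577 = 0.28423
SE = √(p̂(1-p̂)/n) = √(0.28423 · 0.71577 / 577) = 0.01878

z* = 2.576
Margin = z* · SE = 2.576 · 0.01878 = 0.0484

CI: 0.28423 ± 0.0484 = (0.236, 0.333)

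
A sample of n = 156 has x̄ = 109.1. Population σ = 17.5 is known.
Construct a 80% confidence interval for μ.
(107.30, 110.90)

z-interval (σ known):
z* = 1.282 for 80% confidence

Margin of error = z* · σ/√n = 1.282 · 17.5/√156 = 1.80

CI: (109.1 - 1.80, 109.1 + 1.80) = (107.30, 110.90)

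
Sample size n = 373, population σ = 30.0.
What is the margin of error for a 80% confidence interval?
Margin of error = 1.99

Margin of error = z* · σ/√n
= 1.282 · 30.0/√373
= 1.282 · 30.0/19.3132
= 1.99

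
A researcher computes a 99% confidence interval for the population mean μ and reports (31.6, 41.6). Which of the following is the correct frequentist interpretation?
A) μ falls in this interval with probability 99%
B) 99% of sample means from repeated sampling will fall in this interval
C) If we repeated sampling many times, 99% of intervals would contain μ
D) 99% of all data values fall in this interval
C

A) Wrong — μ is fixed; the randomness lives in the interval, not in μ.
B) Wrong — coverage applies to intervals containing μ, not to future x̄ values.
C) Correct — this is the frequentist long-run coverage interpretation.
D) Wrong — a CI is about the parameter μ, not individual data values.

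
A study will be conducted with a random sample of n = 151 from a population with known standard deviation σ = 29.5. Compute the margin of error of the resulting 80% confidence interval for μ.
Margin of error = 3.08

Margin of error = z* · σ/√n
= 1.282 · 29.5/√151
= 1.282 · 29.5/12.2882
= 3.08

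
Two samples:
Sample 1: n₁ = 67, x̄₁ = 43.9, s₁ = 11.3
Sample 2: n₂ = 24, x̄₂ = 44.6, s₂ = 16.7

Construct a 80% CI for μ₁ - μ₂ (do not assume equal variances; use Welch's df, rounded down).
(-5.52, 4.12)

Difference: x̄₁ - x̄₂ = -0.70
SE = √(s₁²/n₁ + s₂²/n₂) = √(11.3²/67 + 16.7²/24) = 3.6778
df = 30.87 → 30 (Welch–Satterthwaite, rounded down)
t* = 1.310

CI: -0.70 ± 1.310 · 3.6778 = -0.70 ± 4.82 = (-5.52, 4.12)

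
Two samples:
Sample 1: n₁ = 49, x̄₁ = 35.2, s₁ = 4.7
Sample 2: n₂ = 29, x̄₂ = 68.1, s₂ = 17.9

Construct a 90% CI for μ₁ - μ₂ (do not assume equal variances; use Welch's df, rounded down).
(-38.65, -27.15)

Difference: x̄₁ - x̄₂ = -32.90
SE = √(s₁²/n₁ + s₂²/n₂) = √(4.7²/49 + 17.9²/29) = 3.3911
df = 30.30 → 30 (Welch–Satterthwaite, rounded down)
t* = 1.697

CI: -32.90 ± 1.697 · 3.3911 = -32.90 ± 5.75 = (-38.65, -27.15)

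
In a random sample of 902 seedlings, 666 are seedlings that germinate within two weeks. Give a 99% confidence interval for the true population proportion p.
(0.701, 0.776)

Proportion CI:
p̂ = 666/902 = 0.73836
SE = √(p̂(1-p̂)/n) = √(0.73836 · 0.26164 / 902) = 0.01463

z* = 2.576
Margin = z* · SE = 2.576 · 0.01463 = 0.0377

CI: 0.73836 ± 0.0377 = (0.701, 0.776)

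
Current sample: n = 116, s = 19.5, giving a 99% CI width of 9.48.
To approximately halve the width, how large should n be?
n ≈ 464

CI width ∝ 1/√n
To reduce width by factor 2, need √n to grow by 2 → need 2² = 4 times as many samples.

Current: n = 116, width = 9.48
New: n = 464, width ≈ 4.68

Width reduced by factor of 9.48/4.68 = 2.03.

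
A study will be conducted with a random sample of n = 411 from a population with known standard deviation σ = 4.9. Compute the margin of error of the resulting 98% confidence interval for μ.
Margin of error = 0.56

Margin of error = z* · σ/√n
= 2.326 · 4.9/√411
= 2.326 · 4.9/20.2731
= 0.56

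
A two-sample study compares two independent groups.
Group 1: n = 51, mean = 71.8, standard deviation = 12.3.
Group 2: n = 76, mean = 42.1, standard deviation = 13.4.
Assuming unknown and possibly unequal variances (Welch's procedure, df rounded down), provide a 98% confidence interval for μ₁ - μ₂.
(24.25, 35.15)

Difference: x̄₁ - x̄₂ = 29.70
SE = √(s₁²/n₁ + s₂²/n₂) = √(12.3²/51 + 13.4²/76) = 2.3085
df = 113.40 → 113 (Welch–Satterthwaite, rounded down)
t* = 2.360

CI: 29.70 ± 2.360 · 2.3085 = 29.70 ± 5.45 = (24.25, 35.15)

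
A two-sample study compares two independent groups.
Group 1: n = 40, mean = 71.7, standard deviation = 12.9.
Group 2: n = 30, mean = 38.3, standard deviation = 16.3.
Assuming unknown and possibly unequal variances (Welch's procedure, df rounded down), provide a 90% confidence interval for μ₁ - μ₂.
(27.36, 39.44)

Difference: x̄₁ - x̄₂ = 33.40
SE = √(s₁²/n₁ + s₂²/n₂) = √(12.9²/40 + 16.3²/30) = 3.6079
df = 53.81 → 53 (Welch–Satterthwaite, rounded down)
t* = 1.674

CI: 33.40 ± 1.674 · 3.6079 = 33.40 ± 6.04 = (27.36, 39.44)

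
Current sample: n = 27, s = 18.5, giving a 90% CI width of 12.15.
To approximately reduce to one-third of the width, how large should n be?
n ≈ 243

CI width ∝ 1/√n
To reduce width by factor 3, need √n to grow by 3 → need 3² = 9 times as many samples.

Current: n = 27, width = 12.15
New: n = 243, width ≈ 3.92

Width reduced by factor of 12.15/3.92 = 3.10.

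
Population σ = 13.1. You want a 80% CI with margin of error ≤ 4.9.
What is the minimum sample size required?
n ≥ 12

For margin E ≤ 4.9:
n ≥ (z* · σ / E)²
n ≥ (1.282 · 13.1 / 4.9)²
n ≥ 11.75

Minimum n = 12 (rounding up)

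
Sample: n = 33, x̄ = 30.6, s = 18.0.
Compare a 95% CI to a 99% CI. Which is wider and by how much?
99% CI is wider by 4.39

df = 32
95% CI: t* = 2.037, (24.22, 36.98), width = 2 · t* · s/√n = 12.77
99% CI: t* = 2.738, (22.02, 39.18), width = 2 · t* · s/√n = 17.16

The 99% CI is wider by 17.16 - 12.77 = 4.39.
Higher confidence requires a wider interval.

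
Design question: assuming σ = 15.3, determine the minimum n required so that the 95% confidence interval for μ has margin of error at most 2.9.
n ≥ 107

For margin E ≤ 2.9:
n ≥ (z* · σ / E)²
n ≥ (1.960 · 15.3 / 2.9)²
n ≥ 106.93

Minimum n = 107 (rounding up)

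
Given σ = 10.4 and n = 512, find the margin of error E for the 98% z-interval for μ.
Margin of error = 1.07

Margin of error = z* · σ/√n
= 2.326 · 10.4/√512
= 2.326 · 10.4/22.6274
= 1.07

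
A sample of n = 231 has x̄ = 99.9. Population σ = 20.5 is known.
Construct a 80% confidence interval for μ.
(98.17, 101.63)

z-interval (σ known):
z* = 1.282 for 80% confidence

Margin of error = z* · σ/√n = 1.282 · 20.5/√231 = 1.73

CI: (99.9 - 1.73, 99.9 + 1.73) = (98.17, 101.63)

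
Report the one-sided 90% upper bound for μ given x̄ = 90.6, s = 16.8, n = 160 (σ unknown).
μ ≤ 92.31

Upper bound (one-sided):
t* = 1.287 (one-sided for 90%)
Upper bound = x̄ + t* · s/√n = 90.6 + 1.287 · 16.8/√160 = 92.31

We are 90% confident that μ ≤ 92.31.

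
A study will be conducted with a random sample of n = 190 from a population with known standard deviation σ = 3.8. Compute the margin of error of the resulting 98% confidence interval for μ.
Margin of error = 0.64

Margin of error = z* · σ/√n
= 2.326 · 3.8/√190
= 2.326 · 3.8/13.7840
= 0.64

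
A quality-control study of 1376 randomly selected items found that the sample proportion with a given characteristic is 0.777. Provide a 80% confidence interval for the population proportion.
(0.763, 0.791)

Proportion CI:
SE = √(p̂(1-p̂)/n) = √(0.777 · 0.223 / 1376) = 0.01122

z* = 1.282
Margin = z* · SE = 1.282 · 0.01122 = 0.0144

CI: 0.777 ± 0.0144 = (0.763, 0.791)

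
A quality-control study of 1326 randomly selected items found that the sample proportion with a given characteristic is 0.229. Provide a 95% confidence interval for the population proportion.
(0.206, 0.252)

Proportion CI:
SE = √(p̂(1-p̂)/n) = √(0.229 · 0.771 / 1326) = 0.01154

z* = 1.960
Margin = z* · SE = 1.960 · 0.01154 = 0.0226

CI: 0.229 ± 0.0226 = (0.206, 0.252)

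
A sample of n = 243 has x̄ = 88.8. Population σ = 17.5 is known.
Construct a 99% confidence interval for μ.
(85.91, 91.69)

z-interval (σ known):
z* = 2.576 for 99% confidence

Margin of error = z* · σ/√n = 2.576 · 17.5/√243 = 2.89

CI: (88.8 - 2.89, 88.8 + 2.89) = (85.91, 91.69)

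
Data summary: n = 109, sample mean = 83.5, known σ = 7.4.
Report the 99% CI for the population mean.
(81.67, 85.33)

z-interval (σ known):
z* = 2.576 for 99% confidence

Margin of error = z* · σ/√n = 2.576 · 7.4/√109 = 1.83

CI: (83.5 - 1.83, 83.5 + 1.83) = (81.67, 85.33)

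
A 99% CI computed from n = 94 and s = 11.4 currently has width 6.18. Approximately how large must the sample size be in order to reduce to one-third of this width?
n ≈ 846

CI width ∝ 1/√n
To reduce width by factor 3, need √n to grow by 3 → need 3² = 9 times as many samples.

Current: n = 94, width = 6.18
New: n = 846, width ≈ 2.02

Width reduced by factor of 6.18/2.02 = 3.06.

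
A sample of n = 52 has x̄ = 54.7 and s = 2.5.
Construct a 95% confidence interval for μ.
(54.00, 55.40)

t-interval (σ unknown):
df = n - 1 = 51
t* = 2.008 for 95% confidence

Margin of error = t* · s/√n = 2.008 · 2.5/√52 = 0.70

CI: (54.00, 55.40)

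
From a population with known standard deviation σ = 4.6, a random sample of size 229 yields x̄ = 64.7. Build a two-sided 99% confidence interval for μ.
(63.92, 65.48)

z-interval (σ known):
z* = 2.576 for 99% confidence

Margin of error = z* · σ/√n = 2.576 · 4.6/√229 = 0.78

CI: (64.7 - 0.78, 64.7 + 0.78) = (63.92, 65.48)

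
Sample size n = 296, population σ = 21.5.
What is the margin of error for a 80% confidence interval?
Margin of error = 1.60

Margin of error = z* · σ/√n
= 1.282 · 21.5/√296
= 1.282 · 21.5/17.2047
= 1.60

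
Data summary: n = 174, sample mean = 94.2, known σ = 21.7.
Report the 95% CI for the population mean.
(90.98, 97.42)

z-interval (σ known):
z* = 1.960 for 95% confidence

Margin of error = z* · σ/√n = 1.960 · 21.7/√174 = 3.22

CI: (94.2 - 3.22, 94.2 + 3.22) = (90.98, 97.42)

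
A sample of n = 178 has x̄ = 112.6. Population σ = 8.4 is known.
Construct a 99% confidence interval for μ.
(110.98, 114.22)

z-interval (σ known):
z* = 2.576 for 99% confidence

Margin of error = z* · σ/√n = 2.576 · 8.4/√178 = 1.62

CI: (112.6 - 1.62, 112.6 + 1.62) = (110.98, 114.22)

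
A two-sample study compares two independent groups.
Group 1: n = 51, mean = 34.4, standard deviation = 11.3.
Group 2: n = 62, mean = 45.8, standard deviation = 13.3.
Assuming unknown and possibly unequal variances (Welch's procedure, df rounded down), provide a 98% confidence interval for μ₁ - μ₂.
(-16.86, -5.94)

Difference: x̄₁ - x̄₂ = -11.40
SE = √(s₁²/n₁ + s₂²/n₂) = √(11.3²/51 + 13.3²/62) = 2.3145
df = 110.87 → 110 (Welch–Satterthwaite, rounded down)
t* = 2.361

CI: -11.40 ± 2.361 · 2.3145 = -11.40 ± 5.46 = (-16.86, -5.94)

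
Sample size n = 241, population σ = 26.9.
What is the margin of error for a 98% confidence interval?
Margin of error = 4.03

Margin of error = z* · σ/√n
= 2.326 · 26.9/√241
= 2.326 · 26.9/15.5242
= 4.03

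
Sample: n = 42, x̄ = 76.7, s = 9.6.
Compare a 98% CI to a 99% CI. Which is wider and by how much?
99% CI is wider by 0.83

df = 41
98% CI: t* = 2.421, (73.11, 80.29), width = 2 · t* · s/√n = 7.17
99% CI: t* = 2.701, (72.70, 80.70), width = 2 · t* · s/√n = 8.00

The 99% CI is wider by 8.00 - 7.17 = 0.83.
Higher confidence requires a wider interval.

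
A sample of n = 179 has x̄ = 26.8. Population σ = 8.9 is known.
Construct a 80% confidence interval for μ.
(25.95, 27.65)

z-interval (σ known):
z* = 1.282 for 80% confidence

Margin of error = z* · σ/√n = 1.282 · 8.9/√179 = 0.85

CI: (26.8 - 0.85, 26.8 + 0.85) = (25.95, 27.65)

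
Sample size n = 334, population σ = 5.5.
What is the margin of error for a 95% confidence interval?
Margin of error = 0.59

Margin of error = z* · σ/√n
= 1.960 · 5.5/√334
= 1.960 · 5.5/18.2757
= 0.59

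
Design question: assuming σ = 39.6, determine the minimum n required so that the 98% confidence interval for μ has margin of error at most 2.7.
n ≥ 1164

For margin E ≤ 2.7:
n ≥ (z* · σ / E)²
n ≥ (2.326 · 39.6 / 2.7)²
n ≥ 1163.81

Minimum n = 1164 (rounding up)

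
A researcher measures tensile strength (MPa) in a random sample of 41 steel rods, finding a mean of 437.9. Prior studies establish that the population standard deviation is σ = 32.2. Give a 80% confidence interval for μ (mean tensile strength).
(431.45, 444.35)

z-interval (σ known):
z* = 1.282 for 80% confidence

Margin of error = z* · σ/√n = 1.282 · 32.2/√41 = 6.45

CI: (437.9 - 6.45, 437.9 + 6.45) = (431.45, 444.35)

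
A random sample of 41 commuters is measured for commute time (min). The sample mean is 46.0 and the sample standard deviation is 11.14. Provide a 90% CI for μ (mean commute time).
(43.07, 48.93)

t-interval (σ unknown):
df = n - 1 = 40
t* = 1.684 for 90% confidence

Margin of error = t* · s/√n = 1.684 · 11.14/√41 = 2.93

CI: (43.07, 48.93)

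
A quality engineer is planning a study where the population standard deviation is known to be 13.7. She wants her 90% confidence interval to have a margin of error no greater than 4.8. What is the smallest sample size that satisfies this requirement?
n ≥ 23

For margin E ≤ 4.8:
n ≥ (z* · σ / E)²
n ≥ (1.645 · 13.7 / 4.8)²
n ≥ 22.04

Minimum n = 23 (rounding up)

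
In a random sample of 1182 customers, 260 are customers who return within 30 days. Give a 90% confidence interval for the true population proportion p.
(0.200, 0.240)

Proportion CI:
p̂ = 260/1182 = 0.21997
SE = √(p̂(1-p̂)/n) = √(0.21997 · 0.78003 / 1182) = 0.01205

z* = 1.645
Margin = z* · SE = 1.645 · 0.01205 = 0.0198

CI: 0.21997 ± 0.0198 = (0.200, 0.240)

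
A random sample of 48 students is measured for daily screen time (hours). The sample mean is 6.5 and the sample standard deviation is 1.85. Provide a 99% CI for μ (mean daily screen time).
(5.78, 7.22)

t-interval (σ unknown):
df = n - 1 = 47
t* = 2.685 for 99% confidence

Margin of error = t* · s/√n = 2.685 · 1.85/√48 = 0.72

CI: (5.78, 7.22)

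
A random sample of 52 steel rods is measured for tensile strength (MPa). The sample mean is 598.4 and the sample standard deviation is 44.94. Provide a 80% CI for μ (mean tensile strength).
(590.31, 606.49)

t-interval (σ unknown):
df = n - 1 = 51
t* = 1.298 for 80% confidence

Margin of error = t* · s/√n = 1.298 · 44.94/√52 = 8.09

CI: (590.31, 606.49)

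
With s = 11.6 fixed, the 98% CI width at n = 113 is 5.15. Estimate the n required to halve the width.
n ≈ 452

CI width ∝ 1/√n
To reduce width by factor 2, need √n to grow by 2 → need 2² = 4 times as many samples.

Current: n = 113, width = 5.15
New: n = 452, width ≈ 2.55

Width reduced by factor of 5.15/2.55 = 2.02.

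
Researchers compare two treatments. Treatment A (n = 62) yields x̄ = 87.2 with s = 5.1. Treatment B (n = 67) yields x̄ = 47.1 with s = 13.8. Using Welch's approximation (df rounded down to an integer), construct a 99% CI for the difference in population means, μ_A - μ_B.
(35.34, 44.86)

Difference: x̄₁ - x̄₂ = 40.10
SE = √(s₁²/n₁ + s₂²/n₂) = √(5.1²/62 + 13.8²/67) = 1.8061
df = 84.92 → 84 (Welch–Satterthwaite, rounded down)
t* = 2.636

CI: 40.10 ± 2.636 · 1.8061 = 40.10 ± 4.76 = (35.34, 44.86)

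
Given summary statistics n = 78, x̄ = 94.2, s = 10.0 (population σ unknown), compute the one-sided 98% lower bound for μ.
μ ≥ 91.83

Lower bound (one-sided):
t* = 2.089 (one-sided for 98%)
Lower bound = x̄ - t* · s/√n = 94.2 - 2.089 · 10.0/√78 = 91.83

We are 98% confident that μ ≥ 91.83.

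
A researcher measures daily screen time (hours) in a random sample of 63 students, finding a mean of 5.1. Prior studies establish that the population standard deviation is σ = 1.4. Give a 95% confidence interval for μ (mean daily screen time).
(4.75, 5.45)

z-interval (σ known):
z* = 1.960 for 95% confidence

Margin of error = z* · σ/√n = 1.960 · 1.4/√63 = 0.35

CI: (5.1 - 0.35, 5.1 + 0.35) = (4.75, 5.45)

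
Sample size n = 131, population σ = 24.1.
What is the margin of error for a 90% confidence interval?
Margin of error = 3.46

Margin of error = z* · σ/√n
= 1.645 · 24.1/√131
= 1.645 · 24.1/11.4455
= 3.46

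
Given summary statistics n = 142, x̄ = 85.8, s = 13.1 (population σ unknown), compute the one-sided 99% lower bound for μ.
μ ≥ 83.21

Lower bound (one-sided):
t* = 2.353 (one-sided for 99%)
Lower bound = x̄ - t* · s/√n = 85.8 - 2.353 · 13.1/√142 = 83.21

We are 99% confident that μ ≥ 83.21.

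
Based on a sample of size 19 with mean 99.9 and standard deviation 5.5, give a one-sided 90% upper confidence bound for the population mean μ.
μ ≤ 101.58

Upper bound (one-sided):
t* = 1.330 (one-sided for 90%)
Upper bound = x̄ + t* · s/√n = 99.9 + 1.330 · 5.5/√19 = 101.58

We are 90% confident that μ ≤ 101.58.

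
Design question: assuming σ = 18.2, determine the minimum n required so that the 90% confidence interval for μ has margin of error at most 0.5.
n ≥ 3586

For margin E ≤ 0.5:
n ≥ (z* · σ / E)²
n ≥ (1.645 · 18.2 / 0.5)²
n ≥ 3585.37

Minimum n = 3586 (rounding up)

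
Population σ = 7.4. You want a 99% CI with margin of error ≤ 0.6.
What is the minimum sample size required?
n ≥ 1010

For margin E ≤ 0.6:
n ≥ (z* · σ / E)²
n ≥ (2.576 · 7.4 / 0.6)²
n ≥ 1009.38

Minimum n = 1010 (rounding up)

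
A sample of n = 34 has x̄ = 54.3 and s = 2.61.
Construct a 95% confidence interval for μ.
(53.39, 55.21)

t-interval (σ unknown):
df = n - 1 = 33
t* = 2.035 for 95% confidence

Margin of error = t* · s/√n = 2.035 · 2.61/√34 = 0.91

CI: (53.39, 55.21)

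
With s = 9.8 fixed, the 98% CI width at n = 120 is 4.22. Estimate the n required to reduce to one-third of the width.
n ≈ 1080

CI width ∝ 1/√n
To reduce width by factor 3, need √n to grow by 3 → need 3² = 9 times as many samples.

Current: n = 120, width = 4.22
New: n = 1080, width ≈ 1.39

Width reduced by factor of 4.22/1.39 = 3.04.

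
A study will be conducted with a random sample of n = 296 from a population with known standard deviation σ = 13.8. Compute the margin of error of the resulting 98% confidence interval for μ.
Margin of error = 1.87

Margin of error = z* · σ/√n
= 2.326 · 13.8/√296
= 2.326 · 13.8/17.2047
= 1.87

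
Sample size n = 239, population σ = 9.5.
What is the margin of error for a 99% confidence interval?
Margin of error = 1.58

Margin of error = z* · σ/√n
= 2.576 · 9.5/√239
= 2.576 · 9.5/15.4596
= 1.58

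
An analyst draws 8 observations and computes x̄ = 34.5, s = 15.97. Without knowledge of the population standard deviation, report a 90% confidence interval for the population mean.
(23.80, 45.20)

t-interval (σ unknown):
df = n - 1 = 7
t* = 1.895 for 90% confidence

Margin of error = t* · s/√n = 1.895 · 15.97/√8 = 10.70

CI: (23.80, 45.20)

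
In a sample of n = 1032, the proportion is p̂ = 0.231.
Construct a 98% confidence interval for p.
(0.200, 0.262)

Proportion CI:
SE = √(p̂(1-p̂)/n) = √(0.231 · 0.769 / 1032) = 0.01312

z* = 2.326
Margin = z* · SE = 2.326 · 0.01312 = 0.0305

CI: 0.231 ± 0.0305 = (0.200, 0.262)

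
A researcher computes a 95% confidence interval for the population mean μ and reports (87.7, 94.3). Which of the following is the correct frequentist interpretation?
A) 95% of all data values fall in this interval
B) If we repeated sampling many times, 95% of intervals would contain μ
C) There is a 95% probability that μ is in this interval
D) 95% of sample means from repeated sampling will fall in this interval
B

A) Wrong — a CI is about the parameter μ, not individual data values.
B) Correct — this is the frequentist long-run coverage interpretation.
C) Wrong — μ is fixed; the randomness lives in the interval, not in μ.
D) Wrong — coverage applies to intervals containing μ, not to future x̄ values.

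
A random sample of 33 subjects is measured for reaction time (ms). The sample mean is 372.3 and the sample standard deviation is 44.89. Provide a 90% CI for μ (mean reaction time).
(359.06, 385.54)

t-interval (σ unknown):
df = n - 1 = 32
t* = 1.694 for 90% confidence

Margin of error = t* · s/√n = 1.694 · 44.89/√33 = 13.24

CI: (359.06, 385.54)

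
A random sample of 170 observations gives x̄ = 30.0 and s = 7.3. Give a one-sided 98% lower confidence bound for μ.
μ ≥ 28.84

Lower bound (one-sided):
t* = 2.070 (one-sided for 98%)
Lower bound = x̄ - t* · s/√n = 30.0 - 2.070 · 7.3/√170 = 28.84

We are 98% confident that μ ≥ 28.84.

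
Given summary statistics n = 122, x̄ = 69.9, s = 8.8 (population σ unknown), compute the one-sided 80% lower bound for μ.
μ ≥ 69.23

Lower bound (one-sided):
t* = 0.845 (one-sided for 80%)
Lower bound = x̄ - t* · s/√n = 69.9 - 0.845 · 8.8/√122 = 69.23

We are 80% confident that μ ≥ 69.23.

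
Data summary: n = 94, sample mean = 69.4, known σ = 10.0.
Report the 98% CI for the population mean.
(67.00, 71.80)

z-interval (σ known):
z* = 2.326 for 98% confidence

Margin of error = z* · σ/√n = 2.326 · 10.0/√94 = 2.40

CI: (69.4 - 2.40, 69.4 + 2.40) = (67.00, 71.80)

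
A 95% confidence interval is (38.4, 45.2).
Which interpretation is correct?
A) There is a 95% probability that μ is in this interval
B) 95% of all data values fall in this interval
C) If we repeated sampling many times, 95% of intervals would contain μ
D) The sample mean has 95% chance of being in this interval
C

A) Wrong — μ is fixed; the randomness lives in the interval, not in μ.
B) Wrong — a CI is about the parameter μ, not individual data values.
C) Correct — this is the frequentist long-run coverage interpretation.
D) Wrong — x̄ is observed and sits in the interval by construction.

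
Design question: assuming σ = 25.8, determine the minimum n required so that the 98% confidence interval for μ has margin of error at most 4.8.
n ≥ 157

For margin E ≤ 4.8:
n ≥ (z* · σ / E)²
n ≥ (2.326 · 25.8 / 4.8)²
n ≥ 156.31

Minimum n = 157 (rounding up)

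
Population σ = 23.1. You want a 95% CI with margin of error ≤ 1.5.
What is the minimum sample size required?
n ≥ 912

For margin E ≤ 1.5:
n ≥ (z* · σ / E)²
n ≥ (1.960 · 23.1 / 1.5)²
n ≥ 911.07

Minimum n = 912 (rounding up)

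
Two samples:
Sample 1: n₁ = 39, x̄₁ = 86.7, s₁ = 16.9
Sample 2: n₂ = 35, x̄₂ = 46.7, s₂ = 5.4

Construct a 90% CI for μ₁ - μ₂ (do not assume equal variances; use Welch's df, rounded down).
(35.20, 44.80)

Difference: x̄₁ - x̄₂ = 40.00
SE = √(s₁²/n₁ + s₂²/n₂) = √(16.9²/39 + 5.4²/35) = 2.8560
df = 46.47 → 46 (Welch–Satterthwaite, rounded down)
t* = 1.679

CI: 40.00 ± 1.679 · 2.8560 = 40.00 ± 4.80 = (35.20, 44.80)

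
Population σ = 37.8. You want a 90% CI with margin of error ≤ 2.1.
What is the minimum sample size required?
n ≥ 877

For margin E ≤ 2.1:
n ≥ (z* · σ / E)²
n ≥ (1.645 · 37.8 / 2.1)²
n ≥ 876.75

Minimum n = 877 (rounding up)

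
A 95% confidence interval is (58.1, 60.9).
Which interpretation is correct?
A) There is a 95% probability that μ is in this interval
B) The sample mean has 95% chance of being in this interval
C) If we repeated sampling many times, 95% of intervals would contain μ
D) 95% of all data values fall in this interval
C

A) Wrong — μ is fixed; the randomness lives in the interval, not in μ.
B) Wrong — x̄ is observed and sits in the interval by construction.
C) Correct — this is the frequentist long-run coverage interpretation.
D) Wrong — a CI is about the parameter μ, not individual data values.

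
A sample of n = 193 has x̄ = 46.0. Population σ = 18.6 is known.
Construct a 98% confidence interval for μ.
(42.89, 49.11)

z-interval (σ known):
z* = 2.326 for 98% confidence

Margin of error = z* · σ/√n = 2.326 · 18.6/√193 = 3.11

CI: (46.0 - 3.11, 46.0 + 3.11) = (42.89, 49.11)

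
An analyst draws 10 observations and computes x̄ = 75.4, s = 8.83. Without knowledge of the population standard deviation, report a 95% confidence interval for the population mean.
(69.08, 81.72)

t-interval (σ unknown):
df = n - 1 = 9
t* = 2.262 for 95% confidence

Margin of error = t* · s/√n = 2.262 · 8.83/√10 = 6.32

CI: (69.08, 81.72)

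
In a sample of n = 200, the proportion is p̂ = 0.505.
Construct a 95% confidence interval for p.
(0.436, 0.574)

Proportion CI:
SE = √(p̂(1-p̂)/n) = √(0.505 · 0.495 / 200) = 0.03535

z* = 1.960
Margin = z* · SE = 1.960 · 0.03535 = 0.0693

CI: 0.505 ± 0.0693 = (0.436, 0.574)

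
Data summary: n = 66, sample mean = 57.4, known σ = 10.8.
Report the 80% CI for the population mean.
(55.70, 59.10)

z-interval (σ known):
z* = 1.282 for 80% confidence

Margin of error = z* · σ/√n = 1.282 · 10.8/√66 = 1.70

CI: (57.4 - 1.70, 57.4 + 1.70) = (55.70, 59.10)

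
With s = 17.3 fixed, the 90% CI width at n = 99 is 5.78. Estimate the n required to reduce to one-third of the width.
n ≈ 891

CI width ∝ 1/√n
To reduce width by factor 3, need √n to grow by 3 → need 3² = 9 times as many samples.

Current: n = 99, width = 5.78
New: n = 891, width ≈ 1.91

Width reduced by factor of 5.78/1.91 = 3.03.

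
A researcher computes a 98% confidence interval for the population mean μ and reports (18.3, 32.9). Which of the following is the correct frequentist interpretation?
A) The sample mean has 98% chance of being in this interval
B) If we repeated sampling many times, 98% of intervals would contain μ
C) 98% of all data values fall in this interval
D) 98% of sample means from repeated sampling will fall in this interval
B

A) Wrong — x̄ is observed and sits in the interval by construction.
B) Correct — this is the frequentist long-run coverage interpretation.
C) Wrong — a CI is about the parameter μ, not individual data values.
D) Wrong — coverage applies to intervals containing μ, not to future x̄ values.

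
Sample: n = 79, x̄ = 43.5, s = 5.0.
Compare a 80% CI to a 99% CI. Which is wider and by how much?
99% CI is wider by 1.52

df = 78
80% CI: t* = 1.292, (42.77, 44.23), width = 2 · t* · s/√n = 1.45
99% CI: t* = 2.640, (42.01, 44.99), width = 2 · t* · s/√n = 2.97

The 99% CI is wider by 2.97 - 1.45 = 1.52.
Higher confidence requires a wider interval.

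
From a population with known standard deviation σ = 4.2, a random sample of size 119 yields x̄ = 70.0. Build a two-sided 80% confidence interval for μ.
(69.51, 70.49)

z-interval (σ known):
z* = 1.282 for 80% confidence

Margin of error = z* · σ/√n = 1.282 · 4.2/√119 = 0.49

CI: (70.0 - 0.49, 70.0 + 0.49) = (69.51, 70.49)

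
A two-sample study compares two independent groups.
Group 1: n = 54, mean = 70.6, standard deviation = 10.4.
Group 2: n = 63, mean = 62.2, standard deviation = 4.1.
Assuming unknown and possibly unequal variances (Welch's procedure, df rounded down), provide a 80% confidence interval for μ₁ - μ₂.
(6.45, 10.35)

Difference: x̄₁ - x̄₂ = 8.40
SE = √(s₁²/n₁ + s₂²/n₂) = √(10.4²/54 + 4.1²/63) = 1.5066
df = 67.04 → 67 (Welch–Satterthwaite, rounded down)
t* = 1.294

CI: 8.40 ± 1.294 · 1.5066 = 8.40 ± 1.95 = (6.45, 10.35)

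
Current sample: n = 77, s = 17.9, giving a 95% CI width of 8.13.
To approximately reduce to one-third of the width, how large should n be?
n ≈ 693

CI width ∝ 1/√n
To reduce width by factor 3, need √n to grow by 3 → need 3² = 9 times as many samples.

Current: n = 77, width = 8.13
New: n = 693, width ≈ 2.67

Width reduced by factor of 8.13/2.67 = 3.04.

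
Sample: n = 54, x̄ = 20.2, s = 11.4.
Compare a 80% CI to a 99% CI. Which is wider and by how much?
99% CI is wider by 4.26

df = 53
80% CI: t* = 1.298, (18.19, 22.21), width = 2 · t* · s/√n = 4.03
99% CI: t* = 2.672, (16.05, 24.35), width = 2 · t* · s/√n = 8.29

The 99% CI is wider by 8.29 - 4.03 = 4.26.
Higher confidence requires a wider interval.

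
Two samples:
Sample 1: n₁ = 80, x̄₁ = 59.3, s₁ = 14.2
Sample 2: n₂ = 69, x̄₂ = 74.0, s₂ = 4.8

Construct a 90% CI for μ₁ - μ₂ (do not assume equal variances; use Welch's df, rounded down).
(-17.50, -11.90)

Difference: x̄₁ - x̄₂ = -14.70
SE = √(s₁²/n₁ + s₂²/n₂) = √(14.2²/80 + 4.8²/69) = 1.6895
df = 99.29 → 99 (Welch–Satterthwaite, rounded down)
t* = 1.660

CI: -14.70 ± 1.660 · 1.6895 = -14.70 ± 2.80 = (-17.50, -11.90)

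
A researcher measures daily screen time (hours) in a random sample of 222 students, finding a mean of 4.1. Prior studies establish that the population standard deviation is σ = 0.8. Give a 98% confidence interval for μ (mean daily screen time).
(3.98, 4.22)

z-interval (σ known):
z* = 2.326 for 98% confidence

Margin of error = z* · σ/√n = 2.326 · 0.8/√222 = 0.12

CI: (4.1 - 0.12, 4.1 + 0.12) = (3.98, 4.22)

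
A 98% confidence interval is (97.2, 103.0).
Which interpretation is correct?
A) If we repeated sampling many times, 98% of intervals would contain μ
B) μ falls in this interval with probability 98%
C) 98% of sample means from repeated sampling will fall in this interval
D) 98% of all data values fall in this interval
A

A) Correct — this is the frequentist long-run coverage interpretation.
B) Wrong — μ is fixed; the randomness lives in the interval, not in μ.
C) Wrong — coverage applies to intervals containing μ, not to future x̄ values.
D) Wrong — a CI is about the parameter μ, not individual data values.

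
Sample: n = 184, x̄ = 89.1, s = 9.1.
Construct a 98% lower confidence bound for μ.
μ ≥ 87.71

Lower bound (one-sided):
t* = 2.068 (one-sided for 98%)
Lower bound = x̄ - t* · s/√n = 89.1 - 2.068 · 9.1/√184 = 87.71

We are 98% confident that μ ≥ 87.71.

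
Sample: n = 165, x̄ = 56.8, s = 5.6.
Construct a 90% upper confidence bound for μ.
μ ≤ 57.36

Upper bound (one-sided):
t* = 1.287 (one-sided for 90%)
Upper bound = x̄ + t* · s/√n = 56.8 + 1.287 · 5.6/√165 = 57.36

We are 90% confident that μ ≤ 57.36.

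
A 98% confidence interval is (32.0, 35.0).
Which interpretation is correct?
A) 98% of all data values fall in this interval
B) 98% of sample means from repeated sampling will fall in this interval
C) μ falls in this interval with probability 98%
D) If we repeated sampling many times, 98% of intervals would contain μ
D

A) Wrong — a CI is about the parameter μ, not individual data values.
B) Wrong — coverage applies to intervals containing μ, not to future x̄ values.
C) Wrong — μ is fixed; the randomness lives in the interval, not in μ.
D) Correct — this is the frequentist long-run coverage interpretation.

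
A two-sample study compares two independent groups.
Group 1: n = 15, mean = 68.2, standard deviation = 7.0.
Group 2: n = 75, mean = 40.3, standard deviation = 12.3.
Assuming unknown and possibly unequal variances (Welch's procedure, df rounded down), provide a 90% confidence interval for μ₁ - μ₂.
(24.01, 31.79)

Difference: x̄₁ - x̄₂ = 27.90
SE = √(s₁²/n₁ + s₂²/n₂) = √(7.0²/15 + 12.3²/75) = 2.2987
df = 34.16 → 34 (Welch–Satterthwaite, rounded down)
t* = 1.691

CI: 27.90 ± 1.691 · 2.2987 = 27.90 ± 3.89 = (24.01, 31.79)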